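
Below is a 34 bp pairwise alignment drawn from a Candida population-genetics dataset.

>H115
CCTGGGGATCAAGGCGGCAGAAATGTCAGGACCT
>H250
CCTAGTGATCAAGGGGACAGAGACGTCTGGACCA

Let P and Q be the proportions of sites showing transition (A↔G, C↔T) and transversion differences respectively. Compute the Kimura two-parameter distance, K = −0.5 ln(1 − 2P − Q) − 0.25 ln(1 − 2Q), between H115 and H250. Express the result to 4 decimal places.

Differing sites — 4:G/A (Ti); 6:G/T (Tv); 15:C/G (Tv); 17:G/A (Ti); 22:A/G (Ti); 24:T/C (Ti); 28:A/T (Tv); 34:T/A (Tv).
Of the 8 differences, 4 transitions and 4 transversions over 34 sites: P = 4/34 = 0.117647, Q = 4/34 = 0.117647.
d = −0.5·ln(0.647059) − 0.25·ln(0.764706) = −0.5·(-0.435318) − 0.25·(-0.268264) = 0.2847.

0.2847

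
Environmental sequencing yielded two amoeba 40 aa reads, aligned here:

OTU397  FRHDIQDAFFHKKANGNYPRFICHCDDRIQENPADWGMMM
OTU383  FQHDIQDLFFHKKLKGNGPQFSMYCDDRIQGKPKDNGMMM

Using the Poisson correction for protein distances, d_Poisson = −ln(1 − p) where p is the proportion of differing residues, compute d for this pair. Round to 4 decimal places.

Differing sites — 2:R/Q; 8:A/L; 14:A/L; 15:N/K; 18:Y/G; 20:R/Q; 22:I/S; 23:C/M; 24:H/Y; 31:E/G; 32:N/K; 34:A/K; 36:W/N.
p = 13/40 = 0.325000.
d = −ln(1 − 0.325000) = −ln(0.675000) = 0.3930.

0.3930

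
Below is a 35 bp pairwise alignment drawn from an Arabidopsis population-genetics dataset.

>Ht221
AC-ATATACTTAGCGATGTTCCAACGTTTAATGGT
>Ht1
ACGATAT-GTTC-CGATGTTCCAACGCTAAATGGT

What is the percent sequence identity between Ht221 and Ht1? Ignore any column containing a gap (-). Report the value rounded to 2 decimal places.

87.50%

Excluding the 3 gap columns leaves 32 comparable sites.
Differing sites — 9:C/G; 12:A/C; 27:T/C; 29:T/A.
28 of the 32 comparable sites match, so the percent identity is 28/32 × 100 = 87.50%.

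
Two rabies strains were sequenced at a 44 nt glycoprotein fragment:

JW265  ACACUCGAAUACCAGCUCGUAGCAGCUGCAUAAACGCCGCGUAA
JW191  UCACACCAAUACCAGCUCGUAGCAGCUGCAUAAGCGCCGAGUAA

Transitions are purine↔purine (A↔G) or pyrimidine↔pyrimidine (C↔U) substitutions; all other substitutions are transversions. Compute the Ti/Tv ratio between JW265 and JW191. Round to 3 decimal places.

0.250

Mismatches occur at site 1 (A/U, transversion), site 5 (U/A, transversion), site 7 (G/C, transversion), site 34 (A/G, transition), site 40 (C/A, transversion).
Of the 5 differences, 1 transition and 4 transversions, so Ti/Tv = 1/4 = 0.250.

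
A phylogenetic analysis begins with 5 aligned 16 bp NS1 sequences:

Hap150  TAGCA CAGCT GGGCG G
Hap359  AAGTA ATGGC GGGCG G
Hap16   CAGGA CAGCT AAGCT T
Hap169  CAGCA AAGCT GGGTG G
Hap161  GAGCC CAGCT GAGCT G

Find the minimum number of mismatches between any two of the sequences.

3

Pairwise Hamming distances:
  Hap150 vs Hap359: 6
  Hap150 vs Hap16: 6
  Hap150 vs Hap169: 3
  Hap150 vs Hap161: 4
  Hap359 vs Hap16: 10
  Hap359 vs Hap169: 6
  Hap359 vs Hap161: 9
  Hap16 vs Hap169: 7
  Hap16 vs Hap161: 5
  Hap169 vs Hap161: 6
The smallest is 3, between Hap150 and Hap169.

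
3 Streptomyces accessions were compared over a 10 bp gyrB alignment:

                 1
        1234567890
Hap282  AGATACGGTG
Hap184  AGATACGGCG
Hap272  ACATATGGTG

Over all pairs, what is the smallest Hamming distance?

Pairwise Hamming distances:
  Hap282 vs Hap184: 1
  Hap282 vs Hap272: 2
  Hap184 vs Hap272: 3
The smallest is 1, between Hap282 and Hap184.

1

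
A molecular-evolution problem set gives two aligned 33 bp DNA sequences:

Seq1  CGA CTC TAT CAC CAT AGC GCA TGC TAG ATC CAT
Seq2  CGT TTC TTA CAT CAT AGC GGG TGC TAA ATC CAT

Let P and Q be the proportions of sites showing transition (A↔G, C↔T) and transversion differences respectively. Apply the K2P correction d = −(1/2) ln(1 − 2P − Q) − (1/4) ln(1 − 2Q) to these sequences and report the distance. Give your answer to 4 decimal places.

0.2954

Differing sites — 3:A/T (Tv); 4:C/T (Ti); 8:A/T (Tv); 9:T/A (Tv); 12:C/T (Ti); 20:C/G (Tv); 21:A/G (Ti); 27:G/A (Ti).
Of the 8 differences, 4 transitions and 4 transversions over 33 sites: P = 4/33 = 0.121212, Q = 4/33 = 0.121212.
d = −0.5·ln(0.636364) − 0.25·ln(0.757576) = −0.5·(-0.451985) − 0.25·(-0.277631) = 0.2954.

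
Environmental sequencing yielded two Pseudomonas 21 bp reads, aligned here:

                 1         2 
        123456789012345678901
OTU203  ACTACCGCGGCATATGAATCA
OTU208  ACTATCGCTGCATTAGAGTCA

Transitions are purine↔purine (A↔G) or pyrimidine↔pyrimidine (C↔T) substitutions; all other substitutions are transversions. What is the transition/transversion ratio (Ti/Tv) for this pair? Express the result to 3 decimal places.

0.667

Mismatches occur at site 5 (C/T, transition), site 9 (G/T, transversion), site 14 (A/T, transversion), site 15 (T/A, transversion), site 18 (A/G, transition).
Of the 5 differences, 2 transitions and 3 transversions, so Ti/Tv = 2/3 = 0.667.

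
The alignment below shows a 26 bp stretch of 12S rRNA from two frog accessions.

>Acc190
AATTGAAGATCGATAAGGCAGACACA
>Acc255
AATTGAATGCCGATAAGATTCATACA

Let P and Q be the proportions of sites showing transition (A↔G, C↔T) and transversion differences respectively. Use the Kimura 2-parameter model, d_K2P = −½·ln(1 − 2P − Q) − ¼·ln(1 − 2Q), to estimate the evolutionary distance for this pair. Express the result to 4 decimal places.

0.4122

The sequences differ at positions 8 (G/T, transversion), 9 (A/G, transition), 10 (T/C, transition), 18 (G/A, transition), 19 (C/T, transition), 20 (A/T, transversion), 21 (G/C, transversion), 23 (C/T, transition).
Of the 8 differences, 5 transitions and 3 transversions over 26 sites: P = 5/26 = 0.192308, Q = 3/26 = 0.115385.
d = −0.5·ln(0.499999) − 0.25·ln(0.769230) = −0.5·(-0.693149) − 0.25·(-0.262365) = 0.4122.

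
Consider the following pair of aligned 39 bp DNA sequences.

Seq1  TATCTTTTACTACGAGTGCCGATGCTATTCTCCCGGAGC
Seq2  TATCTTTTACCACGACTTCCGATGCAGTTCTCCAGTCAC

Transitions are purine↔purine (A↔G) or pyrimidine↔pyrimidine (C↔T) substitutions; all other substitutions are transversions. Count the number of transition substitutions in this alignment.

3

The sequences differ at positions 11 (T/C, transition), 16 (G/C, transversion), 18 (G/T, transversion), 26 (T/A, transversion), 27 (A/G, transition), 34 (C/A, transversion), 36 (G/T, transversion), 37 (A/C, transversion), 38 (G/A, transition).
Of the 9 differences, 3 transitions and 6 transversions, so the answer is 3.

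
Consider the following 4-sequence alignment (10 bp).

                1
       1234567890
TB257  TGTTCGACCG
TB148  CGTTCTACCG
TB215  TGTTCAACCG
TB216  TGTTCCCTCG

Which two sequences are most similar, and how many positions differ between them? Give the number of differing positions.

Pairwise Hamming distances:
  TB257 vs TB148: 2
  TB257 vs TB215: 1
  TB257 vs TB216: 3
  TB148 vs TB215: 2
  TB148 vs TB216: 4
  TB215 vs TB216: 3
The smallest is 1, between TB257 and TB215.

1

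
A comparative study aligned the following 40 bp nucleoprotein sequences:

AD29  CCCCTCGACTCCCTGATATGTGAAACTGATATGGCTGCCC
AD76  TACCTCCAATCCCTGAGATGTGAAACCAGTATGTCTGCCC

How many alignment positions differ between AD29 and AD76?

Mismatches occur at site 1 (C/T), site 2 (C/A), site 7 (G/C), site 9 (C/A), site 17 (T/G), site 27 (T/C), site 28 (G/A), site 29 (A/G), site 34 (G/T).
That gives 9 mismatches out of 40 aligned sites, so the Hamming distance is 9.

9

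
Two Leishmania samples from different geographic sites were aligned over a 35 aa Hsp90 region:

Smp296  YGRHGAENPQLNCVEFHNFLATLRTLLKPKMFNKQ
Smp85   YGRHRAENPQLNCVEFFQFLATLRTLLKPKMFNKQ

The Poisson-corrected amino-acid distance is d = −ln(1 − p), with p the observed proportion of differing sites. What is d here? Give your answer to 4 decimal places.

0.0896

Differing sites — 5:G/R; 17:H/F; 18:N/Q.
p = 3/35 = 0.085714.
d = −ln(1 − 0.085714) = −ln(0.914286) = 0.0896.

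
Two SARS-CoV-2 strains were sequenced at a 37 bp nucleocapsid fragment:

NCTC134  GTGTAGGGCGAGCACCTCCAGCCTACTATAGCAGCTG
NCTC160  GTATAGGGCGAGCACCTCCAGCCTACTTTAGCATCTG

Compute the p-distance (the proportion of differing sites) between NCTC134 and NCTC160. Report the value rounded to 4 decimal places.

The sequences differ at positions 3 (G/A), 28 (A/T), 34 (G/T).
There are 3 differences over 37 sites, so p = 3/37 = 0.0811.

0.0811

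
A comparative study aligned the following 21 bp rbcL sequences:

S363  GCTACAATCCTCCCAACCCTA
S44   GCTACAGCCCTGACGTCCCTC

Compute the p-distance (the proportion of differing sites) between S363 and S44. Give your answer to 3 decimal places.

0.333

The sequences differ at positions 7 (A/G), 8 (T/C), 12 (C/G), 13 (C/A), 15 (A/G), 16 (A/T), 21 (A/C).
There are 7 differences over 21 sites, so p = 7/21 = 0.333.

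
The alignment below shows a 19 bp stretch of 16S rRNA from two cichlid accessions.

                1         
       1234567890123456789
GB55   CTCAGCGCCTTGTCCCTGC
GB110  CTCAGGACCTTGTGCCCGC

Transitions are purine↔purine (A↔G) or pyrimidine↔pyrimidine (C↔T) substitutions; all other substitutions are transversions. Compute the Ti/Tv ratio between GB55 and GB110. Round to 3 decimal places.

1.000

Mismatches occur at site 6 (C↔G, transversion), site 7 (G↔A, transition), site 14 (C↔G, transversion), site 17 (T↔C, transition).
Of the 4 differences, 2 transitions and 2 transversions, so Ti/Tv = 2/2 = 1.000.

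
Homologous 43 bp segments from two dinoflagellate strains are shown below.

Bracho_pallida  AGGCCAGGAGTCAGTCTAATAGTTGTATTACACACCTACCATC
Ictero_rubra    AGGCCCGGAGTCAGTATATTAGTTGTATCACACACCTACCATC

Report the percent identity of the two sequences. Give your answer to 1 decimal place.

Differing sites — 6:A/C; 16:C/A; 19:A/T; 29:T/C.
39 of the 43 sites match, so the percent identity is 39/43 × 100 = 90.7%.

90.7%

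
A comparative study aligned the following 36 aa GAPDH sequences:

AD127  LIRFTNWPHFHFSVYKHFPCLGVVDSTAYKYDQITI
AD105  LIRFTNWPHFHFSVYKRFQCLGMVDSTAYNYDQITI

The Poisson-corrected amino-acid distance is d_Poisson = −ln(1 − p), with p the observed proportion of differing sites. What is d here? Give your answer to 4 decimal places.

0.1178

The sequences differ at positions 17 (H/R), 19 (P/Q), 23 (V/M), 30 (K/N).
p = 4/36 = 0.111111.
d = −ln(1 − 0.111111) = −ln(0.888889) = 0.1178.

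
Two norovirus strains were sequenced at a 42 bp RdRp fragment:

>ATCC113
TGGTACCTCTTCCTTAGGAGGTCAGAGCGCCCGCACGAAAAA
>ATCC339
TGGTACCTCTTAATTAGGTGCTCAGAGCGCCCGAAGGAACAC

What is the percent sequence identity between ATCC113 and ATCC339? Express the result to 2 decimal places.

80.95%

Differing sites — 12:C/A; 13:C/A; 19:A/T; 21:G/C; 34:C/A; 36:C/G; 40:A/C; 42:A/C.
34 of the 42 sites match, so the percent identity is 34/42 × 100 = 80.95%.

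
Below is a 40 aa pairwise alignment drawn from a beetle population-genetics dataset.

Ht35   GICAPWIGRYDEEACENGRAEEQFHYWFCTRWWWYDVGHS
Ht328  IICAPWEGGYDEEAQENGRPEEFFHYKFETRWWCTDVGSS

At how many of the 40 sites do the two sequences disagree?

The sequences differ at positions 1 (G/I), 7 (I/E), 9 (R/G), 15 (C/Q), 20 (A/P), 23 (Q/F), 27 (W/K), 29 (C/E), 34 (W/C), 35 (Y/T), 39 (H/S).
That gives 11 mismatches out of 40 aligned sites, so the Hamming distance is 11.

11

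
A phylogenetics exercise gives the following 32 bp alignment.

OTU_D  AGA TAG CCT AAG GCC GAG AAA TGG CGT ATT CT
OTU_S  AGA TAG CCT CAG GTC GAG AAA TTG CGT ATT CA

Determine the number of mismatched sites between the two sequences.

Mismatches occur at site 10 (A↔C), site 14 (C↔T), site 23 (G↔T), site 32 (T↔A).
That gives 4 mismatches out of 32 aligned sites, so the Hamming distance is 4.

4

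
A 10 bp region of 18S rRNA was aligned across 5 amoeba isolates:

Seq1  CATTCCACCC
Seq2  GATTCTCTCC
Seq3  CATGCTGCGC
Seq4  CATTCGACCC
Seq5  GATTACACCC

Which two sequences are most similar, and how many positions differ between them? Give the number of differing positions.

1

Pairwise Hamming distances:
  Seq1 vs Seq2: 4
  Seq1 vs Seq3: 4
  Seq1 vs Seq4: 1
  Seq1 vs Seq5: 2
  Seq2 vs Seq3: 5
  Seq2 vs Seq4: 4
  Seq2 vs Seq5: 4
  Seq3 vs Seq4: 4
  Seq3 vs Seq5: 6
  Seq4 vs Seq5: 3
The smallest is 1, between Seq1 and Seq4.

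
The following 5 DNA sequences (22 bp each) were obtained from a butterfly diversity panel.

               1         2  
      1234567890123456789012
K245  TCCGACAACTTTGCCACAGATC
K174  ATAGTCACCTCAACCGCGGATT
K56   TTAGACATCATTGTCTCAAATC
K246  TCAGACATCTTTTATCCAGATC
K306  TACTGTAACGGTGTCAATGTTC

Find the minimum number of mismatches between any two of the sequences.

Pairwise Hamming distances:
  K245 vs K174: 11
  K245 vs K56: 7
  K245 vs K246: 6
  K245 vs K306: 10
  K174 vs K56: 12
  K174 vs K246: 12
  K174 vs K306: 17
  K56 vs K246: 7
  K56 vs K306: 13
  K246 vs K306: 15
The smallest is 6, between K245 and K246.

6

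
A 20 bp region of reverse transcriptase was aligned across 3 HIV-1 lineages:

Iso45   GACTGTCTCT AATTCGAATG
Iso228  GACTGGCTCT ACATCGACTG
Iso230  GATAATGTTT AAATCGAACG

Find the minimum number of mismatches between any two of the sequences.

4

Pairwise Hamming distances:
  Iso45 vs Iso228: 4
  Iso45 vs Iso230: 7
  Iso228 vs Iso230: 9
The smallest is 4, between Iso45 and Iso228.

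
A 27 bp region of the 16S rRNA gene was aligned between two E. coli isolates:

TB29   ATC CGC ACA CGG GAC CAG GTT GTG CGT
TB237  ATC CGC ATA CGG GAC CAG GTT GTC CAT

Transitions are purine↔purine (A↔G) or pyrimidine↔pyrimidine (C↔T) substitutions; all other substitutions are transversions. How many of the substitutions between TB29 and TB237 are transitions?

The sequences differ at positions 8 (C/T, transition), 24 (G/C, transversion), 26 (G/A, transition).
Of the 3 differences, 2 transitions and 1 transversion, so the answer is 2.

2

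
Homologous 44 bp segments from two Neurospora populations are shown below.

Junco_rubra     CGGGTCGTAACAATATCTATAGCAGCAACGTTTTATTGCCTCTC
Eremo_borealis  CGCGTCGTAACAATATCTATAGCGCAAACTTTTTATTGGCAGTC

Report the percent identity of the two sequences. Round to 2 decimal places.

81.82%

Differing sites — 3:G/C; 24:A/G; 25:G/C; 26:C/A; 30:G/T; 39:C/G; 41:T/A; 42:C/G.
36 of the 44 sites match, so the percent identity is 36/44 × 100 = 81.82%.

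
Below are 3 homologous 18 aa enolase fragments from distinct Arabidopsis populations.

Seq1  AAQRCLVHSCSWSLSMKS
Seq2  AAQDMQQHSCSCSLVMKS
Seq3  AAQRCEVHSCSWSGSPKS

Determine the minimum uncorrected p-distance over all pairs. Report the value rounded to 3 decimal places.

0.167

Pairwise Hamming distances:
  Seq1 vs Seq2: 6
  Seq1 vs Seq3: 3
  Seq2 vs Seq3: 8
The smallest is 3 mismatches, between Seq1 and Seq3; p = 3/18 = 0.167.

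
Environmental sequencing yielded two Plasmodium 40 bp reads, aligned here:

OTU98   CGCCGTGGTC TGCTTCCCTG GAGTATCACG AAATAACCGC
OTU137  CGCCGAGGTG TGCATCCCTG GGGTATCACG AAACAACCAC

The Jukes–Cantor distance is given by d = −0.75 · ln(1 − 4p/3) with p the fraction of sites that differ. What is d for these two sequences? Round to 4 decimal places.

Differing sites — 6:T/A; 10:C/G; 14:T/A; 22:A/G; 34:T/C; 39:G/A.
p = 6/40 = 0.150000.
d = −0.75 · ln(1 − (4/3)·0.150000) = −0.75 · ln(0.800000) = −0.75 · (-0.223144) = 0.1674.

0.1674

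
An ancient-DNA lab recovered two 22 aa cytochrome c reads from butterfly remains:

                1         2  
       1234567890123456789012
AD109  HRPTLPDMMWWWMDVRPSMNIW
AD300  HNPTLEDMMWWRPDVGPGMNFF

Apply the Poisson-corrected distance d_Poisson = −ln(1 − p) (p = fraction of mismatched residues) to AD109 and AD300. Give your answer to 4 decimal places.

Mismatches occur at site 2 (R→N), site 6 (P→E), site 12 (W→R), site 13 (M→P), site 16 (R→G), site 18 (S→G), site 21 (I→F), site 22 (W→F).
p = 8/22 = 0.363636.
d = −ln(1 − 0.363636) = −ln(0.636364) = 0.4520.

0.4520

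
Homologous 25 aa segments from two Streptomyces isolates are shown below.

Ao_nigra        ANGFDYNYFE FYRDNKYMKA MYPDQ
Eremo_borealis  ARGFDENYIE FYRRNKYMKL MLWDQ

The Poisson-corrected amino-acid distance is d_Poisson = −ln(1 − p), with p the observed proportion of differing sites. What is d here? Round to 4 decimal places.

0.3285

Differing sites — 2:N/R; 6:Y/E; 9:F/I; 14:D/R; 20:A/L; 22:Y/L; 23:P/W.
p = 7/25 = 0.280000.
d = −ln(1 − 0.280000) = −ln(0.720000) = 0.3285.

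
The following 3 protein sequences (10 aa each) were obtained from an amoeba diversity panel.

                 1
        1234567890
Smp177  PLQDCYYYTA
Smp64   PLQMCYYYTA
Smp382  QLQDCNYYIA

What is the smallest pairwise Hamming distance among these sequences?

1

Pairwise Hamming distances:
  Smp177 vs Smp64: 1
  Smp177 vs Smp382: 3
  Smp64 vs Smp382: 4
The smallest is 1, between Smp177 and Smp64.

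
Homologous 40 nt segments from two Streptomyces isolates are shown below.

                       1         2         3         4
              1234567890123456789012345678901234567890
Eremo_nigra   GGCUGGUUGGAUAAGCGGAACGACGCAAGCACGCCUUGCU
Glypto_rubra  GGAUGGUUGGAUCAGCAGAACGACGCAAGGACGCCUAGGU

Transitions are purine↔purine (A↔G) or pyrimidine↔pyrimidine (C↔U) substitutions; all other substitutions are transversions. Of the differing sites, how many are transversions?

5

The sequences differ at positions 3 (C/A, transversion), 13 (A/C, transversion), 17 (G/A, transition), 30 (C/G, transversion), 37 (U/A, transversion), 39 (C/G, transversion).
Of the 6 differences, 1 transition and 5 transversions, so the answer is 5.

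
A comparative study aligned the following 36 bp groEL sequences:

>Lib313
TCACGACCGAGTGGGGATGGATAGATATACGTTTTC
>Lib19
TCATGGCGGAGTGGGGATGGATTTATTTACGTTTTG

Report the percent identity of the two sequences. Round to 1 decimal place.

80.6%

Mismatches occur at site 4 (C→T), site 6 (A→G), site 8 (C→G), site 23 (A→T), site 24 (G→T), site 27 (A→T), site 36 (C→G).
29 of the 36 sites match, so the percent identity is 29/36 × 100 = 80.6%.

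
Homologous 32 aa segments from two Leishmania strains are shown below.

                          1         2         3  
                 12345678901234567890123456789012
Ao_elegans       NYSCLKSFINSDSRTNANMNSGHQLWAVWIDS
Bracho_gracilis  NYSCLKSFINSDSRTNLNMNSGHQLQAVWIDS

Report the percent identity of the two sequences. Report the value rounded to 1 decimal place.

93.8%

Mismatches occur at site 17 (A/L), site 26 (W/Q).
30 of the 32 sites match, so the percent identity is 30/32 × 100 = 93.8%.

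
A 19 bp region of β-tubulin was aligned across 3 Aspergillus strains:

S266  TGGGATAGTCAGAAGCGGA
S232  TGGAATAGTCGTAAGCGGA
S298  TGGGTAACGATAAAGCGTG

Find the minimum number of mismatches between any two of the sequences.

Pairwise Hamming distances:
  S266 vs S232: 3
  S266 vs S298: 9
  S232 vs S298: 10
The smallest is 3, between S266 and S232.

3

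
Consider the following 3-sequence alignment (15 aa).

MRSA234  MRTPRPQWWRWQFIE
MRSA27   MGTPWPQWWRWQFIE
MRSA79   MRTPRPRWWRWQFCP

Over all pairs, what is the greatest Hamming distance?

Pairwise Hamming distances:
  MRSA234 vs MRSA27: 2
  MRSA234 vs MRSA79: 3
  MRSA27 vs MRSA79: 5
The largest is 5, between MRSA27 and MRSA79.

5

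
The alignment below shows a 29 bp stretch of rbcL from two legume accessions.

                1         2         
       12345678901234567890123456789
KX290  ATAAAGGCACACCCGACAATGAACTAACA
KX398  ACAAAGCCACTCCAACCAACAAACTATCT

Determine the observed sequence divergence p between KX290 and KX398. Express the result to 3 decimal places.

0.345

The sequences differ at positions 2 (T/C), 7 (G/C), 11 (A/T), 14 (C/A), 15 (G/A), 16 (A/C), 20 (T/C), 21 (G/A), 27 (A/T), 29 (A/T).
There are 10 differences over 29 sites, so p = 10/29 = 0.345.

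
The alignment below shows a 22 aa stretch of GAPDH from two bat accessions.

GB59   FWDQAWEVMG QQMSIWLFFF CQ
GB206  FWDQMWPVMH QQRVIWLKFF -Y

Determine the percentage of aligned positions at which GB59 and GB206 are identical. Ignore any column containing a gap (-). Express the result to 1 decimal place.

Excluding the 1 gap column leaves 21 comparable sites.
Differing sites — 5:A/M; 7:E/P; 10:G/H; 13:M/R; 14:S/V; 18:F/K; 22:Q/Y.
14 of the 21 comparable sites match, so the percent identity is 14/21 × 100 = 66.7%.

66.7%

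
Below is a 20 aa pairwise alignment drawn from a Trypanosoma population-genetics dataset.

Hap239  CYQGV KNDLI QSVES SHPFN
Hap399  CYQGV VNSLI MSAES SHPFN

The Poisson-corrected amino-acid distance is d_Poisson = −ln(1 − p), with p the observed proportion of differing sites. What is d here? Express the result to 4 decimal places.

The sequences differ at positions 6 (K/V), 8 (D/S), 11 (Q/M), 13 (V/A).
p = 4/20 = 0.200000.
d = −ln(1 − 0.200000) = −ln(0.800000) = 0.2231.

0.2231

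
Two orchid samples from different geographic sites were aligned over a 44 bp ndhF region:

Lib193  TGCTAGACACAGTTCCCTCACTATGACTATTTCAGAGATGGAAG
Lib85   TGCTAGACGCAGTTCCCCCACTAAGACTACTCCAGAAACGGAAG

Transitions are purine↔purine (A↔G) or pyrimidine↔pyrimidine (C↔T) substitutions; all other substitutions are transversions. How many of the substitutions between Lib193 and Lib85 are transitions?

6

Differing sites — 9:A/G (Ti); 18:T/C (Ti); 24:T/A (Tv); 30:T/C (Ti); 32:T/C (Ti); 37:G/A (Ti); 39:T/C (Ti).
Of the 7 differences, 6 transitions and 1 transversion, so the answer is 6.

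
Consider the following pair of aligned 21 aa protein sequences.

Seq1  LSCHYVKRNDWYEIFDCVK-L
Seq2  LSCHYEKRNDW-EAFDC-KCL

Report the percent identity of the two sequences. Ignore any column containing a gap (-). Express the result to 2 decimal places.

88.89%

Excluding the 3 gap columns leaves 18 comparable sites.
The sequences differ at positions 6 (V/E), 14 (I/A).
16 of the 18 comparable sites match, so the percent identity is 16/18 × 100 = 88.89%.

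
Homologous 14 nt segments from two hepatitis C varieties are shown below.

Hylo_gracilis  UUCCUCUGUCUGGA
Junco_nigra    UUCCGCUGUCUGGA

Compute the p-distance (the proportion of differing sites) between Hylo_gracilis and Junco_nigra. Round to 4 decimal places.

0.0714

A single mismatch occurs at site 5 (U→G).
There are 1 differences over 14 sites, so p = 1/14 = 0.0714.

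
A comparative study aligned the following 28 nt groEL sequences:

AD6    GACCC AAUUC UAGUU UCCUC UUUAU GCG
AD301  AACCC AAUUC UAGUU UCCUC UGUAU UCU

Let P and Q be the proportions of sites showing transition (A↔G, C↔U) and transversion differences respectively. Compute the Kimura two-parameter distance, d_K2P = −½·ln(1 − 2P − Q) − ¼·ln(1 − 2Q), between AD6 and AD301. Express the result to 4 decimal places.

The sequences differ at positions 1 (G/A, transition), 22 (U/G, transversion), 26 (G/U, transversion), 28 (G/U, transversion).
Of the 4 differences, 1 transition and 3 transversions over 28 sites: P = 1/28 = 0.035714, Q = 3/28 = 0.107143.
d = −0.5·ln(0.821429) − 0.25·ln(0.785714) = −0.5·(-0.196710) − 0.25·(-0.241162) = 0.1586.

0.1586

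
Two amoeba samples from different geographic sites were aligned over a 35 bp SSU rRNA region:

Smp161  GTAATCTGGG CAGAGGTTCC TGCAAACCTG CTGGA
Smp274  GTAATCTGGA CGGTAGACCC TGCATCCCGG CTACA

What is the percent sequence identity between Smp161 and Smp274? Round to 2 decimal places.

68.57%

The sequences differ at positions 10 (G/A), 12 (A/G), 14 (A/T), 15 (G/A), 17 (T/A), 18 (T/C), 25 (A/T), 26 (A/C), 29 (T/G), 33 (G/A), 34 (G/C).
24 of the 35 sites match, so the percent identity is 24/35 × 100 = 68.57%.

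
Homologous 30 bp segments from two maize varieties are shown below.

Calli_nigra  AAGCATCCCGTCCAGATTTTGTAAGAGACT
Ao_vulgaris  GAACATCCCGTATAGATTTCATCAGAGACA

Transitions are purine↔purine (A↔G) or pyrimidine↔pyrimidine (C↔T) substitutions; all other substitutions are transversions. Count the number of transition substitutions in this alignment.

The sequences differ at positions 1 (A/G, transition), 3 (G/A, transition), 12 (C/A, transversion), 13 (C/T, transition), 20 (T/C, transition), 21 (G/A, transition), 23 (A/C, transversion), 30 (T/A, transversion).
Of the 8 differences, 5 transitions and 3 transversions, so the answer is 5.

5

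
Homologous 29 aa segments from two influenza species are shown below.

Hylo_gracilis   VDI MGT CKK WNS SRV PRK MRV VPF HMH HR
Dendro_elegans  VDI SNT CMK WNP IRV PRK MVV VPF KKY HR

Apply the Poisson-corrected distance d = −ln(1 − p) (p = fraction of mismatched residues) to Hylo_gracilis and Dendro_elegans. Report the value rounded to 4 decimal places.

Mismatches occur at site 4 (M/S), site 5 (G/N), site 8 (K/M), site 12 (S/P), site 13 (S/I), site 20 (R/V), site 25 (H/K), site 26 (M/K), site 27 (H/Y).
p = 9/29 = 0.310345.
d = −ln(1 − 0.310345) = −ln(0.689655) = 0.3716.

0.3716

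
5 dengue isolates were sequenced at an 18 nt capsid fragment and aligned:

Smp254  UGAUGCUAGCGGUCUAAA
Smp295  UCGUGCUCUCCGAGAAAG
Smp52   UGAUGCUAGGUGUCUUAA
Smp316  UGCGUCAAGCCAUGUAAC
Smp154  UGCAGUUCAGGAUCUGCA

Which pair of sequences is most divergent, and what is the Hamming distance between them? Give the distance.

14

Pairwise Hamming distances:
  Smp254 vs Smp295: 9
  Smp254 vs Smp52: 3
  Smp254 vs Smp316: 8
  Smp254 vs Smp154: 9
  Smp295 vs Smp52: 11
  Smp295 vs Smp316: 11
  Smp295 vs Smp154: 14
  Smp52 vs Smp316: 10
  Smp52 vs Smp154: 9
  Smp316 vs Smp154: 12
The largest is 14, between Smp295 and Smp154.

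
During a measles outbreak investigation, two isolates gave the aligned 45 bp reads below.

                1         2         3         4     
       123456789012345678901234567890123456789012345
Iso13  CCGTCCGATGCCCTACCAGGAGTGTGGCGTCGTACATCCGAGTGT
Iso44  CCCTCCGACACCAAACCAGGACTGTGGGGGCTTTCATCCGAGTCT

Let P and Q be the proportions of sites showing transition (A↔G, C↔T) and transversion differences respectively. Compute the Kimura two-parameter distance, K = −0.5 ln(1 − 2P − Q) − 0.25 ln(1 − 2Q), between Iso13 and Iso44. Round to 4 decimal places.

Mismatches occur at site 3 (G→C, transversion), site 9 (T→C, transition), site 10 (G→A, transition), site 13 (C→A, transversion), site 14 (T→A, transversion), site 22 (G→C, transversion), site 28 (C→G, transversion), site 30 (T→G, transversion), site 32 (G→T, transversion), site 34 (A→T, transversion), site 44 (G→C, transversion).
Of the 11 differences, 2 transitions and 9 transversions over 45 sites: P = 2/45 = 0.044444, Q = 9/45 = 0.200000.
d = −0.5·ln(0.711112) − 0.25·ln(0.600000) = −0.5·(-0.340925) − 0.25·(-0.510826) = 0.2982.

0.2982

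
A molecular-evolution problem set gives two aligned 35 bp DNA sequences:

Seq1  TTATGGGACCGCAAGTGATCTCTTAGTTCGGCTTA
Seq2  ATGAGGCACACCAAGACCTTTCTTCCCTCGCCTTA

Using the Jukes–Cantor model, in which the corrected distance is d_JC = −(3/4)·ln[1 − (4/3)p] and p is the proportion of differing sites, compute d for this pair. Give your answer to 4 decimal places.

0.5716

Mismatches occur at site 1 (T↔A), site 3 (A↔G), site 4 (T↔A), site 7 (G↔C), site 10 (C↔A), site 11 (G↔C), site 16 (T↔A), site 17 (G↔C), site 18 (A↔C), site 20 (C↔T), site 25 (A↔C), site 26 (G↔C), site 27 (T↔C), site 31 (G↔C).
p = 14/35 = 0.400000.
d = −0.75 · ln(1 − (4/3)·0.400000) = −0.75 · ln(0.466667) = −0.75 · (-0.762139) = 0.5716.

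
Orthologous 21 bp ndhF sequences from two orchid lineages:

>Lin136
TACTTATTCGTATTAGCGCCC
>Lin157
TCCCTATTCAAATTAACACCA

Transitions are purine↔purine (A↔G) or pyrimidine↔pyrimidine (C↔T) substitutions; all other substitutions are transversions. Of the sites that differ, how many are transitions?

Differing sites — 2:A/C (Tv); 4:T/C (Ti); 10:G/A (Ti); 11:T/A (Tv); 16:G/A (Ti); 18:G/A (Ti); 21:C/A (Tv).
Of the 7 differences, 4 transitions and 3 transversions, so the answer is 4.

4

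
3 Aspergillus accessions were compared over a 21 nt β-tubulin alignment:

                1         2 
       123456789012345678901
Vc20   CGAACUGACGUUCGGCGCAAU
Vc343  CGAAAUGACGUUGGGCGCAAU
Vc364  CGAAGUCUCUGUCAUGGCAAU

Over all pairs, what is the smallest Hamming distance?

2

Pairwise Hamming distances:
  Vc20 vs Vc343: 2
  Vc20 vs Vc364: 8
  Vc343 vs Vc364: 9
The smallest is 2, between Vc20 and Vc343.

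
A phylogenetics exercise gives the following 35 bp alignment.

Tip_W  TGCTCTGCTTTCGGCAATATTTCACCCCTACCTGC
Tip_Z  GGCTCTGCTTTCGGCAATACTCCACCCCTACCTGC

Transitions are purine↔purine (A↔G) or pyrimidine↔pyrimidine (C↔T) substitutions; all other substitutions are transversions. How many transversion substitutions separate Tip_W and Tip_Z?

Mismatches occur at site 1 (T↔G, transversion), site 20 (T↔C, transition), site 22 (T↔C, transition).
Of the 3 differences, 2 transitions and 1 transversion, so the answer is 1.

1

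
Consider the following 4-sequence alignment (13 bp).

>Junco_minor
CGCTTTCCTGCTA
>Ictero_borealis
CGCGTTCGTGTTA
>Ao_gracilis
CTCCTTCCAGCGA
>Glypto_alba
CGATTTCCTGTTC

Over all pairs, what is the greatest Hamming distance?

Pairwise Hamming distances:
  Junco_minor vs Ictero_borealis: 3
  Junco_minor vs Ao_gracilis: 4
  Junco_minor vs Glypto_alba: 3
  Ictero_borealis vs Ao_gracilis: 6
  Ictero_borealis vs Glypto_alba: 4
  Ao_gracilis vs Glypto_alba: 7
The largest is 7, between Ao_gracilis and Glypto_alba.

7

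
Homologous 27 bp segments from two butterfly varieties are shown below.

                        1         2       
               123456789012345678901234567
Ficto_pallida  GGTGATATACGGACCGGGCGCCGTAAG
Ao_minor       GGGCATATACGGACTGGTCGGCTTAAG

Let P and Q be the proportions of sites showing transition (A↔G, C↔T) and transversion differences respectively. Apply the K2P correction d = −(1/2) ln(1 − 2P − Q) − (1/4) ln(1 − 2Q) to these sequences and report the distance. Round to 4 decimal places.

0.2657

The sequences differ at positions 3 (T/G, transversion), 4 (G/C, transversion), 15 (C/T, transition), 18 (G/T, transversion), 21 (C/G, transversion), 23 (G/T, transversion).
Of the 6 differences, 1 transition and 5 transversions over 27 sites: P = 1/27 = 0.037037, Q = 5/27 = 0.185185.
d = −0.5·ln(0.740741) − 0.25·ln(0.629630) = −0.5·(-0.300104) − 0.25·(-0.462623) = 0.2657.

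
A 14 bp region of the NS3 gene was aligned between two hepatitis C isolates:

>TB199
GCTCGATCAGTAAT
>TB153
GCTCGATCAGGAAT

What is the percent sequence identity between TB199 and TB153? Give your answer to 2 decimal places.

92.86%

Differing sites — 11:T/G.
13 of the 14 sites match, so the percent identity is 13/14 × 100 = 92.86%.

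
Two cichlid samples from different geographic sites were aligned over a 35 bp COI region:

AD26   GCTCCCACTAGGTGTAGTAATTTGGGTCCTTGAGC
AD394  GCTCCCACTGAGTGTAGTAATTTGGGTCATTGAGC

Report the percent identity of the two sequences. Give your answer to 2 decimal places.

91.43%

Mismatches occur at site 10 (A→G), site 11 (G→A), site 29 (C→A).
32 of the 35 sites match, so the percent identity is 32/35 × 100 = 91.43%.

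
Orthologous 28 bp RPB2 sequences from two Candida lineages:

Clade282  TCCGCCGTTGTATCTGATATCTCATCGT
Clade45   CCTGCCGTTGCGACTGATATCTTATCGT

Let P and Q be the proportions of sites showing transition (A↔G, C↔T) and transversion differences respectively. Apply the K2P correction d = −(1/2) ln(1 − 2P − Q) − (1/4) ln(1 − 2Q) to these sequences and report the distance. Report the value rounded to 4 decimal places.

0.2680

Differing sites — 1:T/C (Ti); 3:C/T (Ti); 11:T/C (Ti); 12:A/G (Ti); 13:T/A (Tv); 23:C/T (Ti).
Of the 6 differences, 5 transitions and 1 transversion over 28 sites: P = 5/28 = 0.178571, Q = 1/28 = 0.035714.
d = −0.5·ln(0.607144) − 0.25·ln(0.928572) = −0.5·(-0.498989) − 0.25·(-0.074107) = 0.2680.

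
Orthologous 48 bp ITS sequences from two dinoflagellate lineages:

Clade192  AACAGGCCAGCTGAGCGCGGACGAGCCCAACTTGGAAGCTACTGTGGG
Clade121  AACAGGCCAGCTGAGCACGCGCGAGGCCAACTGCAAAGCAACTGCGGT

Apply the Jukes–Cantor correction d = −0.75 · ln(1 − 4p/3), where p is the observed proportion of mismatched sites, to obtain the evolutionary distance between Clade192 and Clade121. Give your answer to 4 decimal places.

0.2441

The sequences differ at positions 17 (G/A), 20 (G/C), 21 (A/G), 26 (C/G), 33 (T/G), 34 (G/C), 35 (G/A), 40 (T/A), 45 (T/C), 48 (G/T).
p = 10/48 = 0.208333.
d = −0.75 · ln(1 − (4/3)·0.208333) = −0.75 · ln(0.722223) = −0.75 · (-0.325421) = 0.2441.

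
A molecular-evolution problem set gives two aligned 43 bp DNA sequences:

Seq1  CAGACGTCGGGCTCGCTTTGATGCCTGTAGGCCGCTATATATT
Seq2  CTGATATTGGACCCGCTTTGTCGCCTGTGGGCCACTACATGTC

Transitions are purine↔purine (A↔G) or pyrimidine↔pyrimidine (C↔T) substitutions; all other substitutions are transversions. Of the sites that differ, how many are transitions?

The sequences differ at positions 2 (A/T, transversion), 5 (C/T, transition), 6 (G/A, transition), 8 (C/T, transition), 11 (G/A, transition), 13 (T/C, transition), 21 (A/T, transversion), 22 (T/C, transition), 29 (A/G, transition), 34 (G/A, transition), 38 (T/C, transition), 41 (A/G, transition), 43 (T/C, transition).
Of the 13 differences, 11 transitions and 2 transversions, so the answer is 11.

11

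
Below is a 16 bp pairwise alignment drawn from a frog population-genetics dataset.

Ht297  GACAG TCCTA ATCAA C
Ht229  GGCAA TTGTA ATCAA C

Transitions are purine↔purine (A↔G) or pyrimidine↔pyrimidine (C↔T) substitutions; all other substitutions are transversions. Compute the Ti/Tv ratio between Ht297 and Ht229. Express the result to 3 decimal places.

3.000

Differing sites — 2:A/G (Ti); 5:G/A (Ti); 7:C/T (Ti); 8:C/G (Tv).
Of the 4 differences, 3 transitions and 1 transversion, so Ti/Tv = 3/1 = 3.000.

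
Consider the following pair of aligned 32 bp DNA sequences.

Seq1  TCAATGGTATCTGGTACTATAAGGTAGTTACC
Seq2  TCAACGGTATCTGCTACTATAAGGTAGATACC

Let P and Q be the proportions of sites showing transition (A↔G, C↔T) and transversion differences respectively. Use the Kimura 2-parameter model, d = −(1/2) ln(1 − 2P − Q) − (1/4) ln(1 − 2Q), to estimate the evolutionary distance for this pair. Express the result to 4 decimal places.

0.1001

Mismatches occur at site 5 (T↔C, transition), site 14 (G↔C, transversion), site 28 (T↔A, transversion).
Of the 3 differences, 1 transition and 2 transversions over 32 sites: P = 1/32 = 0.031250, Q = 2/32 = 0.062500.
d = −0.5·ln(0.875000) − 0.25·ln(0.875000) = −0.5·(-0.133531) − 0.25·(-0.133531) = 0.1001.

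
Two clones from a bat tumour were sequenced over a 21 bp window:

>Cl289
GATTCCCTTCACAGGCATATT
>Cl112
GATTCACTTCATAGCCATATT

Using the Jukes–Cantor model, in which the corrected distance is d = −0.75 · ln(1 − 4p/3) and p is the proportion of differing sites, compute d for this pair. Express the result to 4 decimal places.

Differing sites — 6:C/A; 12:C/T; 15:G/C.
p = 3/21 = 0.142857.
d = −0.75 · ln(1 − (4/3)·0.142857) = −0.75 · ln(0.809524) = −0.75 · (-0.211309) = 0.1585.

0.1585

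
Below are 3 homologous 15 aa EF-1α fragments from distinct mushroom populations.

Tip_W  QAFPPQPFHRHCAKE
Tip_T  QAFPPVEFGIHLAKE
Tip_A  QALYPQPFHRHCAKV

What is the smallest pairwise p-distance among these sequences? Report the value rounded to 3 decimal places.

Pairwise Hamming distances:
  Tip_W vs Tip_T: 5
  Tip_W vs Tip_A: 3
  Tip_T vs Tip_A: 8
The smallest is 3 mismatches, between Tip_W and Tip_A; p = 3/15 = 0.200.

0.200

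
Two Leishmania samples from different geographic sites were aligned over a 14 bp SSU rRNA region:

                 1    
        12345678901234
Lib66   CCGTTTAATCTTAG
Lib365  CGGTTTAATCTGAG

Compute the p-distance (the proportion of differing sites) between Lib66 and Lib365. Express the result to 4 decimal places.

0.1429

The sequences differ at positions 2 (C/G), 12 (T/G).
There are 2 differences over 14 sites, so p = 2/14 = 0.1429.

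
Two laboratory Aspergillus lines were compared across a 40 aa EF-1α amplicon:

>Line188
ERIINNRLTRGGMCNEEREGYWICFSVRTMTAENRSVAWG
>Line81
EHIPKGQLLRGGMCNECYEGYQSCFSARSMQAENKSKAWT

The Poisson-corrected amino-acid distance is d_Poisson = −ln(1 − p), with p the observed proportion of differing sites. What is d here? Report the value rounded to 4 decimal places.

The sequences differ at positions 2 (R/H), 4 (I/P), 5 (N/K), 6 (N/G), 7 (R/Q), 9 (T/L), 17 (E/C), 18 (R/Y), 22 (W/Q), 23 (I/S), 27 (V/A), 29 (T/S), 31 (T/Q), 35 (R/K), 37 (V/K), 40 (G/T).
p = 16/40 = 0.400000.
d = −ln(1 − 0.400000) = −ln(0.600000) = 0.5108.

0.5108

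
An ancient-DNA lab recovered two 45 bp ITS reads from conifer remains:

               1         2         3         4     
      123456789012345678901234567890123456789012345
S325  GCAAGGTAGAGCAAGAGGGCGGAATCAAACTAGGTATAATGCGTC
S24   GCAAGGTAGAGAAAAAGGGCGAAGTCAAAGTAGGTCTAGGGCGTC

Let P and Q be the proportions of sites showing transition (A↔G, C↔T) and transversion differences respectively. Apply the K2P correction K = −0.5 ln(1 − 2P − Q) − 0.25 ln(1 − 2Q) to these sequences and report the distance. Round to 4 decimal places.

0.2040

Mismatches occur at site 12 (C/A, transversion), site 15 (G/A, transition), site 22 (G/A, transition), site 24 (A/G, transition), site 30 (C/G, transversion), site 36 (A/C, transversion), site 39 (A/G, transition), site 40 (T/G, transversion).
Of the 8 differences, 4 transitions and 4 transversions over 45 sites: P = 4/45 = 0.088889, Q = 4/45 = 0.088889.
d = −0.5·ln(0.733333) − 0.25·ln(0.822222) = −0.5·(-0.310155) − 0.25·(-0.195745) = 0.2040.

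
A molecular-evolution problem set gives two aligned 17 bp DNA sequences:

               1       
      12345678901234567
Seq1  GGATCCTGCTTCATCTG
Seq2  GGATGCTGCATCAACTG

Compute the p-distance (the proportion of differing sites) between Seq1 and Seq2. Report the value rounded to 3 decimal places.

0.176

Differing sites — 5:C/G; 10:T/A; 14:T/A.
There are 3 differences over 17 sites, so p = 3/17 = 0.176.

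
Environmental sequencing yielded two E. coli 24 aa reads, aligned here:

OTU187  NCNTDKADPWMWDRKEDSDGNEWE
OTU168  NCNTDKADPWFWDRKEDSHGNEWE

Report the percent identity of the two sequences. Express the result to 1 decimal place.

Mismatches occur at site 11 (M→F), site 19 (D→H).
22 of the 24 sites match, so the percent identity is 22/24 × 100 = 91.7%.

91.7%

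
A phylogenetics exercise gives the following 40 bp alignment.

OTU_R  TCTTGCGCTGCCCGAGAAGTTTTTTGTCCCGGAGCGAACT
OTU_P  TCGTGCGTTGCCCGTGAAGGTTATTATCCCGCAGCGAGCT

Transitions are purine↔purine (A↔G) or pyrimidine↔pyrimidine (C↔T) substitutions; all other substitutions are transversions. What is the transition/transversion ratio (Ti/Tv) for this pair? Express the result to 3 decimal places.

0.600

Mismatches occur at site 3 (T↔G, transversion), site 8 (C↔T, transition), site 15 (A↔T, transversion), site 20 (T↔G, transversion), site 23 (T↔A, transversion), site 26 (G↔A, transition), site 32 (G↔C, transversion), site 38 (A↔G, transition).
Of the 8 differences, 3 transitions and 5 transversions, so Ti/Tv = 3/5 = 0.600.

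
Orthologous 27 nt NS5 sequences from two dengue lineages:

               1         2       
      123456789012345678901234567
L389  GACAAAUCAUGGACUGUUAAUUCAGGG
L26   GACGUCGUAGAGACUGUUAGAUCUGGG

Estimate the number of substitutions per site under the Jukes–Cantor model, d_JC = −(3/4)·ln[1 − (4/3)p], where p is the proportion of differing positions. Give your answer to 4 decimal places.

0.5107

Mismatches occur at site 4 (A→G), site 5 (A→U), site 6 (A→C), site 7 (U→G), site 8 (C→U), site 10 (U→G), site 11 (G→A), site 20 (A→G), site 21 (U→A), site 24 (A→U).
p = 10/27 = 0.370370.
d = −0.75 · ln(1 − (4/3)·0.370370) = −0.75 · ln(0.506173) = −0.75 · (-0.680877) = 0.5107.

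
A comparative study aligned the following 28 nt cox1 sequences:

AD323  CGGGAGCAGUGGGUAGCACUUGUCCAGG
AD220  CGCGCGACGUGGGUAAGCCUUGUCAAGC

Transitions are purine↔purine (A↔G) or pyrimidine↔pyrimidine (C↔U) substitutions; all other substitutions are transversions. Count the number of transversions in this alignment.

8

The sequences differ at positions 3 (G/C, transversion), 5 (A/C, transversion), 7 (C/A, transversion), 8 (A/C, transversion), 16 (G/A, transition), 17 (C/G, transversion), 18 (A/C, transversion), 25 (C/A, transversion), 28 (G/C, transversion).
Of the 9 differences, 1 transition and 8 transversions, so the answer is 8.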